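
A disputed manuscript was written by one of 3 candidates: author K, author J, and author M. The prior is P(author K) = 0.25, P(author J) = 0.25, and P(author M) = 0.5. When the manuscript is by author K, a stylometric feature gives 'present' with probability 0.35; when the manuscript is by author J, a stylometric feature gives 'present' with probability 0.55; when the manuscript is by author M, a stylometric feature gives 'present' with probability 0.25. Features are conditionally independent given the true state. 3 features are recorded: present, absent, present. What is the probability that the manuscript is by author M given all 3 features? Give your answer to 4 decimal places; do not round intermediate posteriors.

0.3029

Apply Bayes' rule sequentially, carrying P(author M) forward.
After 'present': normaliser = 0.35·0.2500 + 0.55·0.2500 + 0.25·0.5000; P(author K) ≈ 0.2500, P(author J) ≈ 0.3929, P(author M) ≈ 0.3571
After 'absent': normaliser = 0.65·0.2500 + 0.45·0.3929 + 0.75·0.3571; P(author K) ≈ 0.2676, P(author J) ≈ 0.2912, P(author M) ≈ 0.4412
After 'present': normaliser = 0.35·0.2676 + 0.55·0.2912 + 0.25·0.4412; P(author K) ≈ 0.2573, P(author J) ≈ 0.4398, P(author M) ≈ 0.3029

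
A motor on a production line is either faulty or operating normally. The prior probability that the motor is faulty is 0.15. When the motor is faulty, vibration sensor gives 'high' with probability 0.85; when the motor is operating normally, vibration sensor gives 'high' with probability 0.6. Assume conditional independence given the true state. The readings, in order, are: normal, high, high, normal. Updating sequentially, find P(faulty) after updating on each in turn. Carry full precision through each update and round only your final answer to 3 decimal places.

0.047

After 'normal': P(faulty) = 0.15·0.1500 / (0.15·0.1500 + 0.4·0.8500) ≈ 0.0621
After 'high': P(faulty) = 0.85·0.0621 / (0.85·0.0621 + 0.6·0.9379) ≈ 0.0857
After 'high': P(faulty) = 0.85·0.0857 / (0.85·0.0857 + 0.6·0.9143) ≈ 0.1172
After 'normal': P(faulty) = 0.15·0.1172 / (0.15·0.1172 + 0.4·0.8828) ≈ 0.0474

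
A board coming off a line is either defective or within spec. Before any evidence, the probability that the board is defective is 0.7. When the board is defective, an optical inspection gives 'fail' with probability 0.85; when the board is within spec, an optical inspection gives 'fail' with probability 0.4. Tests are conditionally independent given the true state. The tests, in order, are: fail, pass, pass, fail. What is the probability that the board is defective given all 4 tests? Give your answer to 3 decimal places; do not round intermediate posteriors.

Each posterior becomes the prior for the next update.
After 'fail': P(defective) = 0.85·0.7000 / (0.85·0.7000 + 0.4·0.3000) ≈ 0.8322
After 'pass': P(defective) = 0.15·0.8322 / (0.15·0.8322 + 0.6·0.1678) ≈ 0.5535
After 'pass': P(defective) = 0.15·0.5535 / (0.15·0.5535 + 0.6·0.4465) ≈ 0.2366
After 'fail': P(defective) = 0.85·0.2366 / (0.85·0.2366 + 0.4·0.7634) ≈ 0.3971

0.397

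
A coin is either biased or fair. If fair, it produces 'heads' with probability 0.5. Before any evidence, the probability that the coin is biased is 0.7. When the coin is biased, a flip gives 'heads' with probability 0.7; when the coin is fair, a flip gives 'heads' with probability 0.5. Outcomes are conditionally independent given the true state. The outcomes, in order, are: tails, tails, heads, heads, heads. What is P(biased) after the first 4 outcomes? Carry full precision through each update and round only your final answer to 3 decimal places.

0.622

After 'tails': P(biased) = 0.3·0.7000 / (0.3·0.7000 + 0.5·0.3000) ≈ 0.5833
After 'tails': P(biased) = 0.3·0.5833 / (0.3·0.5833 + 0.5·0.4167) ≈ 0.4565
After 'heads': P(biased) = 0.7·0.4565 / (0.7·0.4565 + 0.5·0.5435) ≈ 0.5404
After 'heads': P(biased) = 0.7·0.5404 / (0.7·0.5404 + 0.5·0.4596) ≈ 0.6221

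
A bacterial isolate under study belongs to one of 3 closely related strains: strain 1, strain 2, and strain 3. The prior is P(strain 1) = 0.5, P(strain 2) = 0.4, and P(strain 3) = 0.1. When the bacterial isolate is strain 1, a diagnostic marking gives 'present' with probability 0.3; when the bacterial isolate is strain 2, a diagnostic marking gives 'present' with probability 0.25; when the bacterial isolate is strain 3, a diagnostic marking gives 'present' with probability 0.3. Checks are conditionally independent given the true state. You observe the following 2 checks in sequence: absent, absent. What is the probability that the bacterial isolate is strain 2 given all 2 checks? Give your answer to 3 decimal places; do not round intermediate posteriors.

After 'absent': normaliser = 0.7·0.5000 + 0.75·0.4000 + 0.7·0.1000; P(strain 1) ≈ 0.4861, P(strain 2) ≈ 0.4167, P(strain 3) ≈ 0.0972
After 'absent': normaliser = 0.7·0.4861 + 0.75·0.4167 + 0.7·0.0972; P(strain 1) ≈ 0.4721, P(strain 2) ≈ 0.4335, P(strain 3) ≈ 0.0944

0.434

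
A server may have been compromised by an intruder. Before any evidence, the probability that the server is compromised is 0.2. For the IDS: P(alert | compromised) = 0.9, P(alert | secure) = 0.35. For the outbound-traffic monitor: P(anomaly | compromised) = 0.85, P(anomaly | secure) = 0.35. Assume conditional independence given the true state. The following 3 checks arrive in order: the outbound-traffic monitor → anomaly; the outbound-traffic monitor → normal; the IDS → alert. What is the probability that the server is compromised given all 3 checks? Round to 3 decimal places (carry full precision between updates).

0.265

After the outbound-traffic monitor='anomaly': P(compromised) = 0.85·0.2000 / (0.85·0.2000 + 0.35·0.8000) ≈ 0.3778
After the outbound-traffic monitor='normal': P(compromised) = 0.15·0.3778 / (0.15·0.3778 + 0.65·0.6222) ≈ 0.1229
After the IDS='alert': P(compromised) = 0.9·0.1229 / (0.9·0.1229 + 0.35·0.8771) ≈ 0.2649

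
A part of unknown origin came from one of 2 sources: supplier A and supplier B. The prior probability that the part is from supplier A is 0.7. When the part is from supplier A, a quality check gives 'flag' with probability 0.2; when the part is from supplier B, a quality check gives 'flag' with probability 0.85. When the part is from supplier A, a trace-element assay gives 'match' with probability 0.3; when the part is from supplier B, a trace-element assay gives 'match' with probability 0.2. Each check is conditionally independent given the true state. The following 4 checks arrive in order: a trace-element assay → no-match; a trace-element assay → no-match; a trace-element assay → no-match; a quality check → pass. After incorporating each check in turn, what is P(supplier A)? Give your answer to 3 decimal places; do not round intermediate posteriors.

After a trace-element assay='no-match': P(supplier A) = 0.7·0.7000 / (0.7·0.7000 + 0.8·0.3000) ≈ 0.6712
After a trace-element assay='no-match': P(supplier A) = 0.7·0.6712 / (0.7·0.6712 + 0.8·0.3288) ≈ 0.6411
After a trace-element assay='no-match': P(supplier A) = 0.7·0.6411 / (0.7·0.6411 + 0.8·0.3589) ≈ 0.6099
After a quality check='pass': P(supplier A) = 0.8·0.6099 / (0.8·0.6099 + 0.15·0.3901) ≈ 0.8929

0.893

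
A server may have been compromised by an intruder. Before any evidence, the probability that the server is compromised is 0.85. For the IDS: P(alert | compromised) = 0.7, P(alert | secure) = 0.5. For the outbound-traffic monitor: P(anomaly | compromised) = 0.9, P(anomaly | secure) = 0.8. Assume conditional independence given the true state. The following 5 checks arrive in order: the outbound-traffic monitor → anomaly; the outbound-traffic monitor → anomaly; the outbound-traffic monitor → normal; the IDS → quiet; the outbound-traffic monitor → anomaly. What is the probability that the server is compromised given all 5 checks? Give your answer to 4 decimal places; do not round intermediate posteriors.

0.7076

After the outbound-traffic monitor='anomaly': P(compromised) = 0.9·0.8500 / (0.9·0.8500 + 0.8·0.1500) ≈ 0.8644
After the outbound-traffic monitor='anomaly': P(compromised) = 0.9·0.8644 / (0.9·0.8644 + 0.8·0.1356) ≈ 0.8776
After the outbound-traffic monitor='normal': P(compromised) = 0.1·0.8776 / (0.1·0.8776 + 0.2·0.1224) ≈ 0.7819
After the IDS='quiet': P(compromised) = 0.3·0.7819 / (0.3·0.7819 + 0.5·0.2181) ≈ 0.6827
After the outbound-traffic monitor='anomaly': P(compromised) = 0.9·0.6827 / (0.9·0.6827 + 0.8·0.3173) ≈ 0.7076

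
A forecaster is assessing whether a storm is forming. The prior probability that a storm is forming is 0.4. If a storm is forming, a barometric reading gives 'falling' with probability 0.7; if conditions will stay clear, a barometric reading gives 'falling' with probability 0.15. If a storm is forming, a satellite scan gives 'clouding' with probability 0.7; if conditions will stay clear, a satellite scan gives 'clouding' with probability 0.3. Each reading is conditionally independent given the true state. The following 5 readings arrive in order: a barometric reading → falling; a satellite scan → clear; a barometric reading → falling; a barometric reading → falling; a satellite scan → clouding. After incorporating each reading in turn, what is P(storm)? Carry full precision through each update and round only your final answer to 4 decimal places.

0.9855

After a barometric reading='falling': P(storm) = 0.7·0.4000 / (0.7·0.4000 + 0.15·0.6000) ≈ 0.7568
After a satellite scan='clear': P(storm) = 0.3·0.7568 / (0.3·0.7568 + 0.7·0.2432) ≈ 0.5714
After a barometric reading='falling': P(storm) = 0.7·0.5714 / (0.7·0.5714 + 0.15·0.4286) ≈ 0.8615
After a barometric reading='falling': P(storm) = 0.7·0.8615 / (0.7·0.8615 + 0.15·0.1385) ≈ 0.9667
After a satellite scan='clouding': P(storm) = 0.7·0.9667 / (0.7·0.9667 + 0.3·0.0333) ≈ 0.9855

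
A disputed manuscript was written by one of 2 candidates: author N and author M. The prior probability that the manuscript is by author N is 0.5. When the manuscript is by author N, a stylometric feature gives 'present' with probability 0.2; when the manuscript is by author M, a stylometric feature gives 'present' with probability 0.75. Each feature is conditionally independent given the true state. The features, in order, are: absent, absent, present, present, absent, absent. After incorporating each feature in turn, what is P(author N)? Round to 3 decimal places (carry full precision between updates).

0.882

After 'absent': P(author N) = 0.8·0.5000 / (0.8·0.5000 + 0.25·0.5000) ≈ 0.7619
After 'absent': P(author N) = 0.8·0.7619 / (0.8·0.7619 + 0.25·0.2381) ≈ 0.9110
After 'present': P(author N) = 0.2·0.9110 / (0.2·0.9110 + 0.75·0.0890) ≈ 0.7320
After 'present': P(author N) = 0.2·0.7320 / (0.2·0.7320 + 0.75·0.2680) ≈ 0.4214
After 'absent': P(author N) = 0.8·0.4214 / (0.8·0.4214 + 0.25·0.5786) ≈ 0.6997
After 'absent': P(author N) = 0.8·0.6997 / (0.8·0.6997 + 0.25·0.3003) ≈ 0.8817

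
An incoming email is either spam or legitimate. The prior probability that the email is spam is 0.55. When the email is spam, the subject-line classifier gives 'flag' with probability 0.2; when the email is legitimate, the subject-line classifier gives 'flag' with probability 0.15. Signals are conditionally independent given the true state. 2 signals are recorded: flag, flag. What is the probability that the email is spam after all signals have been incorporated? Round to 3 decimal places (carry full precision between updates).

0.685

After 'flag': P(spam) = 0.2·0.5500 / (0.2·0.5500 + 0.15·0.4500) ≈ 0.6197
After 'flag': P(spam) = 0.2·0.6197 / (0.2·0.6197 + 0.15·0.3803) ≈ 0.6848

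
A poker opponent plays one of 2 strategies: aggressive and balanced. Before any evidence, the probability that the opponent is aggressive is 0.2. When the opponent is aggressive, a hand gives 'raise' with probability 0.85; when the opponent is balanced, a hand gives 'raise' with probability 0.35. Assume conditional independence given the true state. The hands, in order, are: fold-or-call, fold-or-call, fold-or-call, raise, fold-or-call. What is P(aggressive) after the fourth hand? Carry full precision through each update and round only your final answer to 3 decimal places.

Each posterior becomes the prior for the next update.
After 'fold-or-call': P(aggressive) = 0.15·0.2000 / (0.15·0.2000 + 0.65·0.8000) ≈ 0.0545
After 'fold-or-call': P(aggressive) = 0.15·0.0545 / (0.15·0.0545 + 0.65·0.9455) ≈ 0.0131
After 'fold-or-call': P(aggressive) = 0.15·0.0131 / (0.15·0.0131 + 0.65·0.9869) ≈ 0.0031
After 'raise': P(aggressive) = 0.85·0.0031 / (0.85·0.0031 + 0.35·0.9969) ≈ 0.0074

0.007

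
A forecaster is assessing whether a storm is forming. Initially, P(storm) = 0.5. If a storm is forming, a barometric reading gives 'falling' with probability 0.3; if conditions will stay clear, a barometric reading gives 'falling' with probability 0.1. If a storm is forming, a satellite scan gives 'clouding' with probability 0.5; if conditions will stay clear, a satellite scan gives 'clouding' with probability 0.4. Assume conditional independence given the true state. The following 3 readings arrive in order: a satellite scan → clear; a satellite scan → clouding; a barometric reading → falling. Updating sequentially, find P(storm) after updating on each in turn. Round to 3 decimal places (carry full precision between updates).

0.758

Each posterior becomes the prior for the next update.
After a satellite scan='clear': P(storm) = 0.5·0.5000 / (0.5·0.5000 + 0.6·0.5000) ≈ 0.4545
After a satellite scan='clouding': P(storm) = 0.5·0.4545 / (0.5·0.4545 + 0.4·0.5455) ≈ 0.5102
After a barometric reading='falling': P(storm) = 0.3·0.5102 / (0.3·0.5102 + 0.1·0.4898) ≈ 0.7576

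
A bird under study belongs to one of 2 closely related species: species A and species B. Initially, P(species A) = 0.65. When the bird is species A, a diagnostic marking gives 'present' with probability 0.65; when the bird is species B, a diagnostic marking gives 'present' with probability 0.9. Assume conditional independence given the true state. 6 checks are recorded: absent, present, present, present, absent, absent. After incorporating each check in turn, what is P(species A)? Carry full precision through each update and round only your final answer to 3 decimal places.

0.968

After 'absent': P(species A) = 0.35·0.6500 / (0.35·0.6500 + 0.1·0.3500) ≈ 0.8667
After 'present': P(species A) = 0.65·0.8667 / (0.65·0.8667 + 0.9·0.1333) ≈ 0.8244
After 'present': P(species A) = 0.65·0.8244 / (0.65·0.8244 + 0.9·0.1756) ≈ 0.7722
After 'present': P(species A) = 0.65·0.7722 / (0.65·0.7722 + 0.9·0.2278) ≈ 0.7100
After 'absent': P(species A) = 0.35·0.7100 / (0.35·0.7100 + 0.1·0.2900) ≈ 0.8955
After 'absent': P(species A) = 0.35·0.8955 / (0.35·0.8955 + 0.1·0.1045) ≈ 0.9677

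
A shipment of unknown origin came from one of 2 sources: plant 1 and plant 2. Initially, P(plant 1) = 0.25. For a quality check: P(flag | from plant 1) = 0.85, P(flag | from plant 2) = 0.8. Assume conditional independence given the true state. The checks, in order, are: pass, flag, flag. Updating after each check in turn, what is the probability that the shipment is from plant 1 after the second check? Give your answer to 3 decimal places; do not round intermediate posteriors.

0.210

After 'pass': P(plant 1) = 0.15·0.2500 / (0.15·0.2500 + 0.2·0.7500) ≈ 0.2000
After 'flag': P(plant 1) = 0.85·0.2000 / (0.85·0.2000 + 0.8·0.8000) ≈ 0.2099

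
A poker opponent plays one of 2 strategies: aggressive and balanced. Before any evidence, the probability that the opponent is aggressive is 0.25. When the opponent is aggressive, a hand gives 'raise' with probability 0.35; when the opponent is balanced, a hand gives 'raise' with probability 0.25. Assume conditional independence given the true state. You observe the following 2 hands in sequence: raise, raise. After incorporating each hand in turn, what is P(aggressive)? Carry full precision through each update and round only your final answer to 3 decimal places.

0.395

After 'raise': P(aggressive) = 0.35·0.2500 / (0.35·0.2500 + 0.25·0.7500) ≈ 0.3182
After 'raise': P(aggressive) = 0.35·0.3182 / (0.35·0.3182 + 0.25·0.6818) ≈ 0.3952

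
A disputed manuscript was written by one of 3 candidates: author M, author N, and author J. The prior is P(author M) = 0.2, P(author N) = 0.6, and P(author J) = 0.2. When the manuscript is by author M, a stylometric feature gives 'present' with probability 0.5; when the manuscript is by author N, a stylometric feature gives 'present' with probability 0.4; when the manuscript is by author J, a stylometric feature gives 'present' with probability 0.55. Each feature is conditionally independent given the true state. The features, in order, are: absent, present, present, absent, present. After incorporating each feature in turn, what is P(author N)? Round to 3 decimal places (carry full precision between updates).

Each posterior becomes the prior for the next update.
After 'absent': normaliser = 0.5·0.2000 + 0.6·0.6000 + 0.45·0.2000; P(author M) ≈ 0.1818, P(author N) ≈ 0.6545, P(author J) ≈ 0.1636
After 'present': normaliser = 0.5·0.1818 + 0.4·0.6545 + 0.55·0.1636; P(author M) ≈ 0.2053, P(author N) ≈ 0.5914, P(author J) ≈ 0.2033
After 'present': normaliser = 0.5·0.2053 + 0.4·0.5914 + 0.55·0.2033; P(author M) ≈ 0.2276, P(author N) ≈ 0.5245, P(author J) ≈ 0.2479
After 'absent': normaliser = 0.5·0.2276 + 0.6·0.5245 + 0.45·0.2479; P(author M) ≈ 0.2108, P(author N) ≈ 0.5827, P(author J) ≈ 0.2066
After 'present': normaliser = 0.5·0.2108 + 0.4·0.5827 + 0.55·0.2066; P(author M) ≈ 0.2331, P(author N) ≈ 0.5156, P(author J) ≈ 0.2513

0.516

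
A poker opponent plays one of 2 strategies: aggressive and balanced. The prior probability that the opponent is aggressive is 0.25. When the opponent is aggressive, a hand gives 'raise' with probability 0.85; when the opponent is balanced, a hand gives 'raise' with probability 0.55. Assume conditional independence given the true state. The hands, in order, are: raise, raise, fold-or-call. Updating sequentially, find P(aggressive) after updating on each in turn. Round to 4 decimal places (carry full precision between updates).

0.2097

After 'raise': P(aggressive) = 0.85·0.2500 / (0.85·0.2500 + 0.55·0.7500) ≈ 0.3400
After 'raise': P(aggressive) = 0.85·0.3400 / (0.85·0.3400 + 0.55·0.6600) ≈ 0.4433
After 'fold-or-call': P(aggressive) = 0.15·0.4433 / (0.15·0.4433 + 0.45·0.5567) ≈ 0.2097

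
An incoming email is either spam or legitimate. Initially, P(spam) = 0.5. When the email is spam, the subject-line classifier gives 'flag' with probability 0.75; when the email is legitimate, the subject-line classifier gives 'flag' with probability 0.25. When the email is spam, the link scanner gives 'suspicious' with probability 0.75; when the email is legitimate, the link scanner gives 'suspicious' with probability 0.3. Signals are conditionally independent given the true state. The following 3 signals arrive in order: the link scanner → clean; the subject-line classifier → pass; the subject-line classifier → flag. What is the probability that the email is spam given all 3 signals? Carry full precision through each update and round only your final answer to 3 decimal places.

0.263

After the link scanner='clean': P(spam) = 0.25·0.5000 / (0.25·0.5000 + 0.7·0.5000) ≈ 0.2632
After the subject-line classifier='pass': P(spam) = 0.25·0.2632 / (0.25·0.2632 + 0.75·0.7368) ≈ 0.1064
After the subject-line classifier='flag': P(spam) = 0.75·0.1064 / (0.75·0.1064 + 0.25·0.8936) ≈ 0.2632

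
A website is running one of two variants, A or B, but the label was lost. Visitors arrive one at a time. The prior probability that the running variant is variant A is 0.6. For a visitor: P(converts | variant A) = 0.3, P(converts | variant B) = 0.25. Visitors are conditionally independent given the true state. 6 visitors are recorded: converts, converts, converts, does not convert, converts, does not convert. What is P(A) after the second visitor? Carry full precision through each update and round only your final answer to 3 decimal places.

After 'converts': P(A) = 0.3·0.6000 / (0.3·0.6000 + 0.25·0.4000) ≈ 0.6429
After 'converts': P(A) = 0.3·0.6429 / (0.3·0.6429 + 0.25·0.3571) ≈ 0.6835

0.684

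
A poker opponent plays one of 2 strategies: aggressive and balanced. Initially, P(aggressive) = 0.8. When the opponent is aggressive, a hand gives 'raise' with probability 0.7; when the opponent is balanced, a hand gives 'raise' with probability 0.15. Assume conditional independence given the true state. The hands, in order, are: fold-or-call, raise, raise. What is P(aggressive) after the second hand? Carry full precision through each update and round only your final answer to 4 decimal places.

After 'fold-or-call': P(aggressive) = 0.3·0.8000 / (0.3·0.8000 + 0.85·0.2000) ≈ 0.5854
After 'raise': P(aggressive) = 0.7·0.5854 / (0.7·0.5854 + 0.15·0.4146) ≈ 0.8682

0.8682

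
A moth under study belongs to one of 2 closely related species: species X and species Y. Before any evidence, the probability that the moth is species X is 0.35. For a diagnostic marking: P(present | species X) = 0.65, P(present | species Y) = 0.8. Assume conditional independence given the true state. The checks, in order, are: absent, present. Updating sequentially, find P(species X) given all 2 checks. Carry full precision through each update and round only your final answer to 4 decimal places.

0.4336

After 'absent': P(species X) = 0.35·0.3500 / (0.35·0.3500 + 0.2·0.6500) ≈ 0.4851
After 'present': P(species X) = 0.65·0.4851 / (0.65·0.4851 + 0.8·0.5149) ≈ 0.4336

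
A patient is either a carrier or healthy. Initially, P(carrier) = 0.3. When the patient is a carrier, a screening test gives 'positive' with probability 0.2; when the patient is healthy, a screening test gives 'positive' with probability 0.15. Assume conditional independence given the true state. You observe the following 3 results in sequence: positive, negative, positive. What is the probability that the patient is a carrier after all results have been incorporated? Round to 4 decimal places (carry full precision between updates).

After 'positive': P(carrier) = 0.2·0.3000 / (0.2·0.3000 + 0.15·0.7000) ≈ 0.3636
After 'negative': P(carrier) = 0.8·0.3636 / (0.8·0.3636 + 0.85·0.6364) ≈ 0.3497
After 'positive': P(carrier) = 0.2·0.3497 / (0.2·0.3497 + 0.15·0.6503) ≈ 0.4176

0.4176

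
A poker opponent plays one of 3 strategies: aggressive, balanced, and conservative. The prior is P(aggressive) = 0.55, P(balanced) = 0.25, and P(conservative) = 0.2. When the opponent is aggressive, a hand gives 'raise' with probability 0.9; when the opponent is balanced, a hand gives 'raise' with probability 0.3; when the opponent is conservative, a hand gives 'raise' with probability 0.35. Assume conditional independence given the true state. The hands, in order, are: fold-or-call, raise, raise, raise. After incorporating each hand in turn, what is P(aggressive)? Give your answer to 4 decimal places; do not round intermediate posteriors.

After 'fold-or-call': normaliser = 0.1·0.5500 + 0.7·0.2500 + 0.65·0.2000; P(aggressive) ≈ 0.1528, P(balanced) ≈ 0.4861, P(conservative) ≈ 0.3611
After 'raise': normaliser = 0.9·0.1528 + 0.3·0.4861 + 0.35·0.3611; P(aggressive) ≈ 0.3356, P(balanced) ≈ 0.3559, P(conservative) ≈ 0.3085
After 'raise': normaliser = 0.9·0.3356 + 0.3·0.3559 + 0.35·0.3085; P(aggressive) ≈ 0.5845, P(balanced) ≈ 0.2066, P(conservative) ≈ 0.2089
After 'raise': normaliser = 0.9·0.5845 + 0.3·0.2066 + 0.35·0.2089; P(aggressive) ≈ 0.7956, P(balanced) ≈ 0.0938, P(conservative) ≈ 0.1106

0.7956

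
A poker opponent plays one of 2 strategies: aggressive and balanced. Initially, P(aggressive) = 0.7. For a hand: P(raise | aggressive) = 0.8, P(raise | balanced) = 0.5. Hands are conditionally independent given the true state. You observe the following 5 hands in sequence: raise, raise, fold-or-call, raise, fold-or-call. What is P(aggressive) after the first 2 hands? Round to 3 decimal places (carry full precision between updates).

0.857

After 'raise': P(aggressive) = 0.8·0.7000 / (0.8·0.7000 + 0.5·0.3000) ≈ 0.7887
After 'raise': P(aggressive) = 0.8·0.7887 / (0.8·0.7887 + 0.5·0.2113) ≈ 0.8566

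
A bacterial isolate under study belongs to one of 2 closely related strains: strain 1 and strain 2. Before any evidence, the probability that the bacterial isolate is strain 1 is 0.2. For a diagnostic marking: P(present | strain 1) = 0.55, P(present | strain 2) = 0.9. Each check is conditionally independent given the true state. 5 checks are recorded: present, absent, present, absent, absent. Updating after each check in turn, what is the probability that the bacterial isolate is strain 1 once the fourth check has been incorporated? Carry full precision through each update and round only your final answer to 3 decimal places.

Each posterior becomes the prior for the next update.
After 'present': P(strain 1) = 0.55·0.2000 / (0.55·0.2000 + 0.9·0.8000) ≈ 0.1325
After 'absent': P(strain 1) = 0.45·0.1325 / (0.45·0.1325 + 0.1·0.8675) ≈ 0.4074
After 'present': P(strain 1) = 0.55·0.4074 / (0.55·0.4074 + 0.9·0.5926) ≈ 0.2958
After 'absent': P(strain 1) = 0.45·0.2958 / (0.45·0.2958 + 0.1·0.7042) ≈ 0.6541

0.654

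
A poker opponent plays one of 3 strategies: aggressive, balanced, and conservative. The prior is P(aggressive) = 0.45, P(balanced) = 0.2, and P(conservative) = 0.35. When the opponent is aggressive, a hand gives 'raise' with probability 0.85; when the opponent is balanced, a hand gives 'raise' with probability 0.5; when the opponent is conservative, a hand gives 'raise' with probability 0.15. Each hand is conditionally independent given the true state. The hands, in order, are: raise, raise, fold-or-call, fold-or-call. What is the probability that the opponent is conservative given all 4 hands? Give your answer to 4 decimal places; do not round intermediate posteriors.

Each posterior becomes the prior for the next update.
After 'raise': normaliser = 0.85·0.4500 + 0.5·0.2000 + 0.15·0.3500; P(aggressive) ≈ 0.7150, P(balanced) ≈ 0.1869, P(conservative) ≈ 0.0981
After 'raise': normaliser = 0.85·0.7150 + 0.5·0.1869 + 0.15·0.0981; P(aggressive) ≈ 0.8489, P(balanced) ≈ 0.1305, P(conservative) ≈ 0.0206
After 'fold-or-call': normaliser = 0.15·0.8489 + 0.5·0.1305 + 0.85·0.0206; P(aggressive) ≈ 0.6061, P(balanced) ≈ 0.3107, P(conservative) ≈ 0.0832
After 'fold-or-call': normaliser = 0.15·0.6061 + 0.5·0.3107 + 0.85·0.0832; P(aggressive) ≈ 0.2868, P(balanced) ≈ 0.4901, P(conservative) ≈ 0.2231

0.2231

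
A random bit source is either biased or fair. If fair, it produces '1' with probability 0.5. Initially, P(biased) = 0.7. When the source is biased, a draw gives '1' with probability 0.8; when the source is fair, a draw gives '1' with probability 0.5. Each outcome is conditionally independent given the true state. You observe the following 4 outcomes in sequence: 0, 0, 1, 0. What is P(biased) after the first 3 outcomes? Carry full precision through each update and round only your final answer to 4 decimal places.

0.3740

After '0': P(biased) = 0.2·0.7000 / (0.2·0.7000 + 0.5·0.3000) ≈ 0.4828
After '0': P(biased) = 0.2·0.4828 / (0.2·0.4828 + 0.5·0.5172) ≈ 0.2718
After '1': P(biased) = 0.8·0.2718 / (0.8·0.2718 + 0.5·0.7282) ≈ 0.3740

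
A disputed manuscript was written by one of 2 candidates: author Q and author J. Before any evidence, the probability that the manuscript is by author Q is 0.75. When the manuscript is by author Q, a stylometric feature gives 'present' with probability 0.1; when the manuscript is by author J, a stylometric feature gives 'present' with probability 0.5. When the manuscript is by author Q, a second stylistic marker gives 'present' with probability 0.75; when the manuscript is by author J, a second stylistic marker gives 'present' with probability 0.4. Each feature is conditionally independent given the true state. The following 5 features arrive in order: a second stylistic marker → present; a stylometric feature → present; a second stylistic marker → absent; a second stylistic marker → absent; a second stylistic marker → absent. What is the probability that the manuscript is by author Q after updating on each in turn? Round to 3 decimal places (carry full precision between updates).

After a second stylistic marker='present': P(author Q) = 0.75·0.7500 / (0.75·0.7500 + 0.4·0.2500) ≈ 0.8491
After a stylometric feature='present': P(author Q) = 0.1·0.8491 / (0.1·0.8491 + 0.5·0.1509) ≈ 0.5294
After a second stylistic marker='absent': P(author Q) = 0.25·0.5294 / (0.25·0.5294 + 0.6·0.4706) ≈ 0.3191
After a second stylistic marker='absent': P(author Q) = 0.25·0.3191 / (0.25·0.3191 + 0.6·0.6809) ≈ 0.1634
After a second stylistic marker='absent': P(author Q) = 0.25·0.1634 / (0.25·0.1634 + 0.6·0.8366) ≈ 0.0753

0.075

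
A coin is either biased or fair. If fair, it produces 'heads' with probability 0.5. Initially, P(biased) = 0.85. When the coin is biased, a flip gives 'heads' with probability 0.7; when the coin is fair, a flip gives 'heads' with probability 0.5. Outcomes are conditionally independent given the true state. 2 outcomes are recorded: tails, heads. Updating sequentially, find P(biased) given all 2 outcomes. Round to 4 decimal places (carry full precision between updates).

0.8264

After 'tails': P(biased) = 0.3·0.8500 / (0.3·0.8500 + 0.5·0.1500) ≈ 0.7727
After 'heads': P(biased) = 0.7·0.7727 / (0.7·0.7727 + 0.5·0.2273) ≈ 0.8264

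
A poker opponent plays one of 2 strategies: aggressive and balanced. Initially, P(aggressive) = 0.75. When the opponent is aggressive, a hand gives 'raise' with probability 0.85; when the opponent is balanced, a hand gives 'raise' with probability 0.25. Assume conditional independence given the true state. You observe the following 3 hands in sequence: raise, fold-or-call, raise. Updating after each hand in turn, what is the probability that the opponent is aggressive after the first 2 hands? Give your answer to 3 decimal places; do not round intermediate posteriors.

0.671

After 'raise': P(aggressive) = 0.85·0.7500 / (0.85·0.7500 + 0.25·0.2500) ≈ 0.9107
After 'fold-or-call': P(aggressive) = 0.15·0.9107 / (0.15·0.9107 + 0.75·0.0893) ≈ 0.6711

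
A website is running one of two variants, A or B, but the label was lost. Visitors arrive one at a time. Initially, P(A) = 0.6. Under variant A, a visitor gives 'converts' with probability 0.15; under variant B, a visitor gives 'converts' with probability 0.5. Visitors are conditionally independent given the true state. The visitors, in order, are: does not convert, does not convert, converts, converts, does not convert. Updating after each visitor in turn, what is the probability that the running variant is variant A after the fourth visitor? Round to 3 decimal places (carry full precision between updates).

0.281

After 'does not convert': P(A) = 0.85·0.6000 / (0.85·0.6000 + 0.5·0.4000) ≈ 0.7183
After 'does not convert': P(A) = 0.85·0.7183 / (0.85·0.7183 + 0.5·0.2817) ≈ 0.8126
After 'converts': P(A) = 0.15·0.8126 / (0.15·0.8126 + 0.5·0.1874) ≈ 0.5653
After 'converts': P(A) = 0.15·0.5653 / (0.15·0.5653 + 0.5·0.4347) ≈ 0.2807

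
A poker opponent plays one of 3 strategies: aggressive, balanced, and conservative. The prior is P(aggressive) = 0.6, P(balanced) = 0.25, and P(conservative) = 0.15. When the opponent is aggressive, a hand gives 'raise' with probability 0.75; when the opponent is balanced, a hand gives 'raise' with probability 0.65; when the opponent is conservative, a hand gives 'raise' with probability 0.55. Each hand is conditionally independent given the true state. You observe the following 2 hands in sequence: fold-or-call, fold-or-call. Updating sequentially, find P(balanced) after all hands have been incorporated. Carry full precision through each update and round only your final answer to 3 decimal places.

Each posterior becomes the prior for the next update.
After 'fold-or-call': normaliser = 0.25·0.6000 + 0.35·0.2500 + 0.45·0.1500; P(aggressive) ≈ 0.4918, P(balanced) ≈ 0.2869, P(conservative) ≈ 0.2213
After 'fold-or-call': normaliser = 0.25·0.4918 + 0.35·0.2869 + 0.45·0.2213; P(aggressive) ≈ 0.3807, P(balanced) ≈ 0.3109, P(conservative) ≈ 0.3084

0.311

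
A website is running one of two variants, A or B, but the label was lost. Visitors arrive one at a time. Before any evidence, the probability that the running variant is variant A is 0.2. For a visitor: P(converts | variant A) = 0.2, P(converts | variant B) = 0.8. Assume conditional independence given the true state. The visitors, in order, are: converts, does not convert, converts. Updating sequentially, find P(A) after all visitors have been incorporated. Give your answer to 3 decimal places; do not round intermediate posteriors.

After 'converts': P(A) = 0.2·0.2000 / (0.2·0.2000 + 0.8·0.8000) ≈ 0.0588
After 'does not convert': P(A) = 0.8·0.0588 / (0.8·0.0588 + 0.2·0.9412) ≈ 0.2000
After 'converts': P(A) = 0.2·0.2000 / (0.2·0.2000 + 0.8·0.8000) ≈ 0.0588

0.059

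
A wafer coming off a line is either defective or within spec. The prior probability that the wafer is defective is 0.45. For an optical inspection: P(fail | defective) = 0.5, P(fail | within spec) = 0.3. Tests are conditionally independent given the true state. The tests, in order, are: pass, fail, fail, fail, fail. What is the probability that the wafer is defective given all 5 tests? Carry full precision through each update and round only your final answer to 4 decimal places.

0.8185

Apply Bayes' rule sequentially, carrying P(defective) forward.
After 'pass': P(defective) = 0.5·0.4500 / (0.5·0.4500 + 0.7·0.5500) ≈ 0.3689
After 'fail': P(defective) = 0.5·0.3689 / (0.5·0.3689 + 0.3·0.6311) ≈ 0.4934
After 'fail': P(defective) = 0.5·0.4934 / (0.5·0.4934 + 0.3·0.5066) ≈ 0.6188
After 'fail': P(defective) = 0.5·0.6188 / (0.5·0.6188 + 0.3·0.3812) ≈ 0.7301
After 'fail': P(defective) = 0.5·0.7301 / (0.5·0.7301 + 0.3·0.2699) ≈ 0.8185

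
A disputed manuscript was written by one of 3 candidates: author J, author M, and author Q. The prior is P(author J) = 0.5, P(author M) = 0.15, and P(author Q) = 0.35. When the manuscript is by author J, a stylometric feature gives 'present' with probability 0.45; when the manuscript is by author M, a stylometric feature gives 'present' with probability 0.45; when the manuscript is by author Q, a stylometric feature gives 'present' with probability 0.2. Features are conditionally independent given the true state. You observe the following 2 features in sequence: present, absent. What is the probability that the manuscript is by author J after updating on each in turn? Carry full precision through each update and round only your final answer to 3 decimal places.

Apply Bayes' rule sequentially, carrying P(author J) forward.
After 'present': normaliser = 0.45·0.5000 + 0.45·0.1500 + 0.2·0.3500; P(author J) ≈ 0.6207, P(author M) ≈ 0.1862, P(author Q) ≈ 0.1931
After 'absent': normaliser = 0.55·0.6207 + 0.55·0.1862 + 0.8·0.1931; P(author J) ≈ 0.5706, P(author M) ≈ 0.1712, P(author Q) ≈ 0.2582

0.571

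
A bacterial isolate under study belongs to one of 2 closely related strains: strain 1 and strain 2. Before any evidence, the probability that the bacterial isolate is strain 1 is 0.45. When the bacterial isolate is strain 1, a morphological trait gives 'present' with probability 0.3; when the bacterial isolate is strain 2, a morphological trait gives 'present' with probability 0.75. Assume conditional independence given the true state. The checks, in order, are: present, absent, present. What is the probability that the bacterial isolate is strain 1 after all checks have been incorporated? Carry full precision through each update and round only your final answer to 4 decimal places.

0.2682

Each posterior becomes the prior for the next update.
After 'present': P(strain 1) = 0.3·0.4500 / (0.3·0.4500 + 0.75·0.5500) ≈ 0.2466
After 'absent': P(strain 1) = 0.7·0.2466 / (0.7·0.2466 + 0.25·0.7534) ≈ 0.4782
After 'present': P(strain 1) = 0.3·0.4782 / (0.3·0.4782 + 0.75·0.5218) ≈ 0.2682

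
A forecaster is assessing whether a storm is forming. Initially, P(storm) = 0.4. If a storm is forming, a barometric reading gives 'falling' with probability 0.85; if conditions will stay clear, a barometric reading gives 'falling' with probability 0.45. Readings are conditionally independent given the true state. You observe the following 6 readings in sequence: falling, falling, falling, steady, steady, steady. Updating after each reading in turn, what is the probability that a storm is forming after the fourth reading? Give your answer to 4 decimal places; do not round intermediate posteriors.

After 'falling': P(storm) = 0.85·0.4000 / (0.85·0.4000 + 0.45·0.6000) ≈ 0.5574
After 'falling': P(storm) = 0.85·0.5574 / (0.85·0.5574 + 0.45·0.4426) ≈ 0.7040
After 'falling': P(storm) = 0.85·0.7040 / (0.85·0.7040 + 0.45·0.2960) ≈ 0.8179
After 'steady': P(storm) = 0.15·0.8179 / (0.15·0.8179 + 0.55·0.1821) ≈ 0.5506

0.5506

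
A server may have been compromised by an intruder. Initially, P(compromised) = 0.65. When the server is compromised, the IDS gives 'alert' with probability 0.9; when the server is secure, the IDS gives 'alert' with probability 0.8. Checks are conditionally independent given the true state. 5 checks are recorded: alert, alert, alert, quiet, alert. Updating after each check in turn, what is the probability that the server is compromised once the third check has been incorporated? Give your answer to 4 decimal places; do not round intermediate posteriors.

0.7256

After 'alert': P(compromised) = 0.9·0.6500 / (0.9·0.6500 + 0.8·0.3500) ≈ 0.6763
After 'alert': P(compromised) = 0.9·0.6763 / (0.9·0.6763 + 0.8·0.3237) ≈ 0.7015
After 'alert': P(compromised) = 0.9·0.7015 / (0.9·0.7015 + 0.8·0.2985) ≈ 0.7256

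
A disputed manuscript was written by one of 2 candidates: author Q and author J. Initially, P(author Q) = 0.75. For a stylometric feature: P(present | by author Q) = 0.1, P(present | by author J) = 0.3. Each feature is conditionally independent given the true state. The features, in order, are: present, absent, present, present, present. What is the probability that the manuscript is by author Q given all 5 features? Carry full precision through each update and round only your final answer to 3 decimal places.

After 'present': P(author Q) = 0.1·0.7500 / (0.1·0.7500 + 0.3·0.2500) ≈ 0.5000
After 'absent': P(author Q) = 0.9·0.5000 / (0.9·0.5000 + 0.7·0.5000) ≈ 0.5625
After 'present': P(author Q) = 0.1·0.5625 / (0.1·0.5625 + 0.3·0.4375) ≈ 0.3000
After 'present': P(author Q) = 0.1·0.3000 / (0.1·0.3000 + 0.3·0.7000) ≈ 0.1250
After 'present': P(author Q) = 0.1·0.1250 / (0.1·0.1250 + 0.3·0.8750) ≈ 0.0455

0.045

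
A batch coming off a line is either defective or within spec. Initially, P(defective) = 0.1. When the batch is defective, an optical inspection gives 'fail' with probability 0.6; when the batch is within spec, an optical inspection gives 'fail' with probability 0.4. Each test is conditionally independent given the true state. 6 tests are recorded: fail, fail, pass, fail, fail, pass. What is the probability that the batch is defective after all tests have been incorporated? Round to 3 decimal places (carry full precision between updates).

0.200

Apply Bayes' rule sequentially, carrying P(defective) forward.
After 'fail': P(defective) = 0.6·0.1000 / (0.6·0.1000 + 0.4·0.9000) ≈ 0.1429
After 'fail': P(defective) = 0.6·0.1429 / (0.6·0.1429 + 0.4·0.8571) ≈ 0.2000
After 'pass': P(defective) = 0.4·0.2000 / (0.4·0.2000 + 0.6·0.8000) ≈ 0.1429
After 'fail': P(defective) = 0.6·0.1429 / (0.6·0.1429 + 0.4·0.8571) ≈ 0.2000
After 'fail': P(defective) = 0.6·0.2000 / (0.6·0.2000 + 0.4·0.8000) ≈ 0.2727
After 'pass': P(defective) = 0.4·0.2727 / (0.4·0.2727 + 0.6·0.7273) ≈ 0.2000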